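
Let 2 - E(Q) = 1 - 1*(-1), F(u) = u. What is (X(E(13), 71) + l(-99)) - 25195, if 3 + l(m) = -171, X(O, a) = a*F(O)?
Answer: -25369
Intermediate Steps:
E(Q) = 0 (E(Q) = 2 - (1 - 1*(-1)) = 2 - (1 + 1) = 2 - 1*2 = 2 - 2 = 0)
X(O, a) = O*a (X(O, a) = a*O = O*a)
l(m) = -174 (l(m) = -3 - 171 = -174)
(X(E(13), 71) + l(-99)) - 25195 = (0*71 - 174) - 25195 = (0 - 174) - 25195 = -174 - 25195 = -25369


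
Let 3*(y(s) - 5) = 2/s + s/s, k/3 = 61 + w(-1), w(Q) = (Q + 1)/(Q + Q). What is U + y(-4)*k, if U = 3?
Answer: 1897/2 ≈ 948.50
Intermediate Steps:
w(Q) = (1 + Q)/(2*Q) (w(Q) = (1 + Q)/((2*Q)) = (1 + Q)*(1/(2*Q)) = (1 + Q)/(2*Q))
k = 183 (k = 3*(61 + (½)*(1 - 1)/(-1)) = 3*(61 + (½)*(-1)*0) = 3*(61 + 0) = 3*61 = 183)
y(s) = 16/3 + 2/(3*s) (y(s) = 5 + (2/s + s/s)/3 = 5 + (2/s + 1)/3 = 5 + (1 + 2/s)/3 = 5 + (⅓ + 2/(3*s)) = 16/3 + 2/(3*s))
U + y(-4)*k = 3 + ((⅔)*(1 + 8*(-4))/(-4))*183 = 3 + ((⅔)*(-¼)*(1 - 32))*183 = 3 + ((⅔)*(-¼)*(-31))*183 = 3 + (31/6)*183 = 3 + 1891/2 = 1897/2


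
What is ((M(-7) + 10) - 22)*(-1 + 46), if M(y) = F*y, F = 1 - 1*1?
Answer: -540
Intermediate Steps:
F = 0 (F = 1 - 1 = 0)
M(y) = 0 (M(y) = 0*y = 0)
((M(-7) + 10) - 22)*(-1 + 46) = ((0 + 10) - 22)*(-1 + 46) = (10 - 22)*45 = -12*45 = -540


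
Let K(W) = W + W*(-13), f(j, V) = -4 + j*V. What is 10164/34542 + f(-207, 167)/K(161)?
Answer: 3211263/176548 ≈ 18.189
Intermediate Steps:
f(j, V) = -4 + V*j
K(W) = -12*W (K(W) = W - 13*W = -12*W)
10164/34542 + f(-207, 167)/K(161) = 10164/34542 + (-4 + 167*(-207))/((-12*161)) = 10164*(1/34542) + (-4 - 34569)/(-1932) = 1694/5757 - 34573*(-1/1932) = 1694/5757 + 4939/276 = 3211263/176548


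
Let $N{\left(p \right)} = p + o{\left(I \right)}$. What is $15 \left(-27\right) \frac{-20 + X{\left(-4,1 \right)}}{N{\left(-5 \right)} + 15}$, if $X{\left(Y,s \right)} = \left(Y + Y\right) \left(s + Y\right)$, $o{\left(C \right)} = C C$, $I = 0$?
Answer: $-162$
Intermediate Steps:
$o{\left(C \right)} = C^{2}$
$N{\left(p \right)} = p$ ($N{\left(p \right)} = p + 0^{2} = p + 0 = p$)
$X{\left(Y,s \right)} = 2 Y \left(Y + s\right)$
$15 \left(-27\right) \frac{-20 + X{\left(-4,1 \right)}}{N{\left(-5 \right)} + 15} = 15 \left(-27\right) \frac{-20 + 2 \left(-4\right) \left(-4 + 1\right)}{-5 + 15} = - 405 \frac{-20 + 2 \left(-4\right) \left(-3\right)}{10} = - 405 \left(-20 + 24\right) \frac{1}{10} = - 405 \cdot 4 \cdot \frac{1}{10} = \left(-405\right) \frac{2}{5} = -162$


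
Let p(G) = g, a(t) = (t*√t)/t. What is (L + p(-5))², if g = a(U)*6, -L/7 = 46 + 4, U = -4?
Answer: 122356 - 8400*I ≈ 1.2236e+5 - 8400.0*I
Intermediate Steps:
a(t) = √t (a(t) = t^(3/2)/t = √t)
L = -350 (L = -7*(46 + 4) = -7*50 = -350)
g = 12*I (g = √(-4)*6 = (2*I)*6 = 12*I ≈ 12.0*I)
p(G) = 12*I
(L + p(-5))² = (-350 + 12*I)²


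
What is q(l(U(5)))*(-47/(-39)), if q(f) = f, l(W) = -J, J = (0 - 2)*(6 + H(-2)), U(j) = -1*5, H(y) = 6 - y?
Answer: 1316/39 ≈ 33.744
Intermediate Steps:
U(j) = -5
J = -28 (J = (0 - 2)*(6 + (6 - 1*(-2))) = -2*(6 + (6 + 2)) = -2*(6 + 8) = -2*14 = -28)
l(W) = 28 (l(W) = -1*(-28) = 28)
q(l(U(5)))*(-47/(-39)) = 28*(-47/(-39)) = 28*(-47*(-1/39)) = 28*(47/39) = 1316/39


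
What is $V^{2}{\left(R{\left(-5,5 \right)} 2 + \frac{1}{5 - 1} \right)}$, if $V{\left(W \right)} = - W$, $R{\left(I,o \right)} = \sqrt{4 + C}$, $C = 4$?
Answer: $\frac{513}{16} + 2 \sqrt{2} \approx 34.891$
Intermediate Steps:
$R{\left(I,o \right)} = 2 \sqrt{2}$ ($R{\left(I,o \right)} = \sqrt{4 + 4} = \sqrt{8} = 2 \sqrt{2}$)
$V^{2}{\left(R{\left(-5,5 \right)} 2 + \frac{1}{5 - 1} \right)} = \left(- (2 \sqrt{2} \cdot 2 + \frac{1}{5 - 1})\right)^{2} = \left(- (4 \sqrt{2} + \frac{1}{4})\right)^{2} = \left(- (\frac{1}{4} + 4 \sqrt{2})\right)^{2} = \left(- \frac{1}{4} - 4 \sqrt{2}\right)^{2}$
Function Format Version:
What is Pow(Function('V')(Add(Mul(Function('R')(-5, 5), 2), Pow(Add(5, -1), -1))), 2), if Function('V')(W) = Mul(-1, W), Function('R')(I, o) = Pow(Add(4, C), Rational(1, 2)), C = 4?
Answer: Add(Rational(513, 16), Mul(2, Pow(2, Rational(1, 2)))) ≈ 34.891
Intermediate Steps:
Function('R')(I, o) = Mul(2, Pow(2, Rational(1, 2))) (Function('R')(I, o) = Pow(Add(4, 4), Rational(1, 2)) = Pow(8, Rational(1, 2)) = Mul(2, Pow(2, Rational(1, 2))))
Pow(Function('V')(Add(Mul(Function('R')(-5, 5), 2), Pow(Add(5, -1), -1))), 2) = Pow(Mul(-1, Add(Mul(Mul(2, Pow(2, Rational(1, 2))), 2), Pow(Add(5, -1), -1))), 2) = Pow(Mul(-1, Add(Mul(4, Pow(2, Rational(1, 2))), Pow(4, -1))), 2) = Pow(Mul(-1, Add(Mul(4, Pow(2, Rational(1, 2))), Rational(1, 4))), 2) = Pow(Mul(-1, Add(Rational(1, 4), Mul(4, Pow(2, Rational(1, 2))))), 2) = Pow(Add(Rational(-1, 4), Mul(-4, Pow(2, Rational(1, 2)))), 2)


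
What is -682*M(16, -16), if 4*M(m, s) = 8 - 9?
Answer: 341/2 ≈ 170.50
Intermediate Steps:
M(m, s) = -¼ (M(m, s) = (8 - 9)/4 = (¼)*(-1) = -¼)
-682*M(16, -16) = -682*(-¼) = 341/2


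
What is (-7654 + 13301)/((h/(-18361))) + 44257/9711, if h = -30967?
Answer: 1008251336656/300720537 ≈ 3352.8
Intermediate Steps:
(-7654 + 13301)/((h/(-18361))) + 44257/9711 = (-7654 + 13301)/((-30967/(-18361))) + 44257/9711 = 5647/((-30967*(-1/18361))) + 44257*(1/9711) = 5647/(30967/18361) + 44257/9711 = 5647*(18361/30967) + 44257/9711 = 103684567/30967 + 44257/9711 = 1008251336656/300720537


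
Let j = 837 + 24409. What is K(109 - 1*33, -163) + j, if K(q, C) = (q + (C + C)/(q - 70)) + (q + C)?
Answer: 75542/3 ≈ 25181.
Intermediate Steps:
j = 25246
K(q, C) = C + 2*q + 2*C/(-70 + q) (K(q, C) = (q + (2*C)/(-70 + q)) + (C + q) = (q + 2*C/(-70 + q)) + (C + q) = C + 2*q + 2*C/(-70 + q))
K(109 - 1*33, -163) + j = (-140*(109 - 1*33) - 68*(-163) + 2*(109 - 1*33)**2 - 163*(109 - 1*33))/(-70 + (109 - 1*33)) + 25246 = (-140*(109 - 33) + 11084 + 2*(109 - 33)**2 - 163*(109 - 33))/(-70 + (109 - 33)) + 25246 = (-140*76 + 11084 + 2*76**2 - 163*76)/(-70 + 76) + 25246 = (-10640 + 11084 + 2*5776 - 12388)/6 + 25246 = (-10640 + 11084 + 11552 - 12388)/6 + 25246 = (1/6)*(-392) + 25246 = -196/3 + 25246 = 75542/3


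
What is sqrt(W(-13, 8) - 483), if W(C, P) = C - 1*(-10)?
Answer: 9*I*sqrt(6) ≈ 22.045*I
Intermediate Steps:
W(C, P) = 10 + C (W(C, P) = C + 10 = 10 + C)
sqrt(W(-13, 8) - 483) = sqrt((10 - 13) - 483) = sqrt(-3 - 483) = sqrt(-486) = 9*I*sqrt(6)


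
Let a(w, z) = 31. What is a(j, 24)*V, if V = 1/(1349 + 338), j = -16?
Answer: 31/1687 ≈ 0.018376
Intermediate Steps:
V = 1/1687 ≈ 0.00059277
a(j, 24)*V = 31*(1/1687) = 31/1687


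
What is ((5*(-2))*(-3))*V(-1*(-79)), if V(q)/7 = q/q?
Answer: 210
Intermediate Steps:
V(q) = 7 (V(q) = 7*(q/q) = 7*1 = 7)
((5*(-2))*(-3))*V(-1*(-79)) = ((5*(-2))*(-3))*7 = -10*(-3)*7 = 30*7 = 210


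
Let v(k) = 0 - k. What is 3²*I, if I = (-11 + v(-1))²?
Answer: 900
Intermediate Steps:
v(k) = -k
I = 100 (I = (-11 - 1*(-1))² = (-11 + 1)² = (-10)² = 100)
3²*I = 3²*100 = 9*100 = 900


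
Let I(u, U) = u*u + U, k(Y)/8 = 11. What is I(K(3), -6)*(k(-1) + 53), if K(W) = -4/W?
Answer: -1786/3 ≈ -595.33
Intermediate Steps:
k(Y) = 88 (k(Y) = 8*11 = 88)
I(u, U) = U + u² (I(u, U) = u² + U = U + u²)
I(K(3), -6)*(k(-1) + 53) = (-6 + (-4/3)²)*(88 + 53) = (-6 + (-4*⅓)²)*141 = (-6 + (-4/3)²)*141 = (-6 + 16/9)*141 = -38/9*141 = -1786/3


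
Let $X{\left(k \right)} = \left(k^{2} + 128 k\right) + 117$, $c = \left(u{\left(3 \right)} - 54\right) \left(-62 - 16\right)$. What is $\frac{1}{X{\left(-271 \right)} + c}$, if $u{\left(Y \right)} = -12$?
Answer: $\frac{1}{44018} \approx 2.2718 \cdot 10^{-5}$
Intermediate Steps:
$c = 5148$ ($c = \left(-12 - 54\right) \left(-62 - 16\right) = \left(-66\right) \left(-78\right) = 5148$)
$X{\left(k \right)} = 117 + k^{2} + 128 k$
$\frac{1}{X{\left(-271 \right)} + c} = \frac{1}{\left(117 + \left(-271\right)^{2} + 128 \left(-271\right)\right) + 5148} = \frac{1}{\left(117 + 73441 - 34688\right) + 5148} = \frac{1}{38870 + 5148} = \frac{1}{44018}$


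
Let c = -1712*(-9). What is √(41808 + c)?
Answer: 8*√894 ≈ 239.20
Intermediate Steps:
c = 15408
√(41808 + c) = √(41808 + 15408) = √57216 = 8*√894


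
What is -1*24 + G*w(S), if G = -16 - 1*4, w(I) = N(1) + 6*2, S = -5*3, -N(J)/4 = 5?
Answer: 136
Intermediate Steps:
N(J) = -20 (N(J) = -4*5 = -20)
S = -15
w(I) = -8 (w(I) = -20 + 6*2 = -20 + 12 = -8)
G = -20 (G = -16 - 4 = -20)
-1*24 + G*w(S) = -1*24 - 20*(-8) = -24 + 160 = 136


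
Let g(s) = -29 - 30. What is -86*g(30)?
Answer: 5074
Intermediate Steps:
g(s) = -59
-86*g(30) = -86*(-59) = 5074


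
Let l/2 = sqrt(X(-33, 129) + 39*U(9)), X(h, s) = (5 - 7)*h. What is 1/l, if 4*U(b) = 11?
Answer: sqrt(77)/231 ≈ 0.037987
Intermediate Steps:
U(b) = 11/4 (U(b) = (1/4)*11 = 11/4)
X(h, s) = -2*h
l = 3*sqrt(77) (l = 2*sqrt(-2*(-33) + 39*(11/4)) = 2*sqrt(66 + 429/4) = 2*sqrt(693/4) = 2*(3*sqrt(77)/2) = 3*sqrt(77) ≈ 26.325)
1/l = 1/(3*sqrt(77)) = sqrt(77)/231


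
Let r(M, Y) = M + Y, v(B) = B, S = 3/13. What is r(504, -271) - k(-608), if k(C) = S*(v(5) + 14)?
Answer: 2972/13 ≈ 228.62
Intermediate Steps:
S = 3/13 (S = 3*(1/13) = 3/13 ≈ 0.23077)
k(C) = 57/13 (k(C) = 3*(5 + 14)/13 = (3/13)*19 = 57/13)
r(504, -271) - k(-608) = (504 - 271) - 1*57/13 = 233 - 57/13 = 2972/13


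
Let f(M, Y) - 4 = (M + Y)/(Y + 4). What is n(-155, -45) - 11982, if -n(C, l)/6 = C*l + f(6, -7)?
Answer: -53858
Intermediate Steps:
f(M, Y) = 4 + (M + Y)/(4 + Y) (f(M, Y) = 4 + (M + Y)/(Y + 4) = 4 + (M + Y)/(4 + Y))
n(C, l) = -26 - 6*C*l (n(C, l) = -6*(C*l + (16 + 6 + 5*(-7))/(4 - 7)) = -6*(C*l + (16 + 6 - 35)/(-3)) = -6*(C*l - ⅓*(-13)) = -6*(C*l + 13/3) = -6*(13/3 + C*l) = -26 - 6*C*l)
n(-155, -45) - 11982 = (-26 - 6*(-155)*(-45)) - 11982 = (-26 - 41850) - 11982 = -41876 - 11982 = -53858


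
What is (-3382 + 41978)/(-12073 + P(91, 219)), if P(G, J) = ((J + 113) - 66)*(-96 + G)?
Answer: -38596/13403 ≈ -2.8797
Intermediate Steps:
P(G, J) = (-96 + G)*(47 + J) (P(G, J) = ((113 + J) - 66)*(-96 + G) = (47 + J)*(-96 + G) = (-96 + G)*(47 + J))
(-3382 + 41978)/(-12073 + P(91, 219)) = (-3382 + 41978)/(-12073 + (-4512 - 96*219 + 47*91 + 91*219)) = 38596/(-12073 + (-4512 - 21024 + 4277 + 19929)) = 38596/(-12073 - 1330) = 38596/(-13403) = 38596*(-1/13403) = -38596/13403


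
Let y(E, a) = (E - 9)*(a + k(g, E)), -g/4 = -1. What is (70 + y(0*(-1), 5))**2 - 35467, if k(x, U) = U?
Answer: -34842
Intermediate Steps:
g = 4 (g = -4*(-1) = 4)
y(E, a) = (-9 + E)*(E + a) (y(E, a) = (E - 9)*(a + E) = (-9 + E)*(E + a))
(70 + y(0*(-1), 5))**2 - 35467 = (70 + ((0*(-1))**2 - 0*(-1) - 9*5 + (0*(-1))*5))**2 - 35467 = (70 + (0**2 - 9*0 - 45 + 0*5))**2 - 35467 = (70 + (0 + 0 - 45 + 0))**2 - 35467 = (70 - 45)**2 - 35467 = 25**2 - 35467 = 625 - 35467 = -34842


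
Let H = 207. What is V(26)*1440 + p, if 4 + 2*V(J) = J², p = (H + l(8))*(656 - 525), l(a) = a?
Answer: 512005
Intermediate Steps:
p = 28165 (p = (207 + 8)*(656 - 525) = 215*131 = 28165)
V(J) = -2 + J²/2
V(26)*1440 + p = (-2 + (½)*26²)*1440 + 28165 = (-2 + (½)*676)*1440 + 28165 = (-2 + 338)*1440 + 28165 = 336*1440 + 28165 = 483840 + 28165 = 512005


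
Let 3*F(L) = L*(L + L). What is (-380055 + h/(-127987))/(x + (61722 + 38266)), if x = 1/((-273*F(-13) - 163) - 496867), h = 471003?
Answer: -8557654962387648/2251396558479647 ≈ -3.8010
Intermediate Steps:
F(L) = 2*L²/3 (F(L) = (L*(L + L))/3 = (L*(2*L))/3 = (2*L²)/3 = 2*L²/3)
x = -1/527788 (x = 1/((-182*(-13)² - 163) - 496867) = 1/((-182*169 - 163) - 496867) = 1/((-273*338/3 - 163) - 496867) = 1/((-30758 - 163) - 496867) = 1/(-30921 - 496867) = 1/(-527788) = -1/527788 ≈ -1.8947e-6)
(-380055 + h/(-127987))/(x + (61722 + 38266)) = (-380055 + 471003/(-127987))/(-1/527788 + (61722 + 38266)) = (-380055 + 471003*(-1/127987))/(-1/527788 + 99988) = (-380055 - 471003/127987)/(52772466543/527788) = -48642570288/127987*527788/52772466543 = -8557654962387648/2251396558479647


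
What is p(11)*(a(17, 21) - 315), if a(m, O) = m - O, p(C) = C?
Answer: -3509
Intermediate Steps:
p(11)*(a(17, 21) - 315) = 11*((17 - 1*21) - 315) = 11*((17 - 21) - 315) = 11*(-4 - 315) = 11*(-319) = -3509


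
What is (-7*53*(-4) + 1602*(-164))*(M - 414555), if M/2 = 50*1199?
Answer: 76976850820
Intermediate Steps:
M = 119900 (M = 2*(50*1199) = 2*59950 = 119900)
(-7*53*(-4) + 1602*(-164))*(M - 414555) = (-7*53*(-4) + 1602*(-164))*(119900 - 414555) = (-371*(-4) - 262728)*(-294655) = (1484 - 262728)*(-294655) = -261244*(-294655) = 76976850820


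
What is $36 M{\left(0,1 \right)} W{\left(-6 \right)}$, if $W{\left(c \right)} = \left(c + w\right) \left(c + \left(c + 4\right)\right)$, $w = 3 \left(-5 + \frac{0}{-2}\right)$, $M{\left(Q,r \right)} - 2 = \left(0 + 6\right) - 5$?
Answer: $18144$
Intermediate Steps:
$M{\left(Q,r \right)} = 3$ ($M{\left(Q,r \right)} = 2 + \left(\left(0 + 6\right) - 5\right) = 2 + \left(6 - 5\right) = 2 + 1 = 3$)
$w = -15$ ($w = 3 \left(-5 + 0 \left(- \frac{1}{2}\right)\right) = 3 \left(-5 + 0\right) = 3 \left(-5\right) = -15$)
$W{\left(c \right)} = \left(-15 + c\right) \left(4 + 2 c\right)$ ($W{\left(c \right)} = \left(c - 15\right) \left(c + \left(c + 4\right)\right) = \left(-15 + c\right) \left(c + \left(4 + c\right)\right) = \left(-15 + c\right) \left(4 + 2 c\right)$)
$36 M{\left(0,1 \right)} W{\left(-6 \right)} = 36 \cdot 3 \left(-60 - -156 + 2 \left(-6\right)^{2}\right) = 108 \left(-60 + 156 + 2 \cdot 36\right) = 108 \left(-60 + 156 + 72\right) = 108 \cdot 168 = 18144$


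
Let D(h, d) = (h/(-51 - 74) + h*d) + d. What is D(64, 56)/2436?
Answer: 113734/76125 ≈ 1.4940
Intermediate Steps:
D(h, d) = d - h/125 + d*h (D(h, d) = (h/(-125) + d*h) + d = (-h/125 + d*h) + d = d - h/125 + d*h)
D(64, 56)/2436 = (56 - 1/125*64 + 56*64)/2436 = (56 - 64/125 + 3584)*(1/2436) = (454936/125)*(1/2436) = 113734/76125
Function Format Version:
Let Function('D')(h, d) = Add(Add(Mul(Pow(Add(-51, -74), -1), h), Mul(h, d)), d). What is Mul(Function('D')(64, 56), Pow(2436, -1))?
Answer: Rational(113734, 76125) ≈ 1.4940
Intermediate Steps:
Function('D')(h, d) = Add(d, Mul(Rational(-1, 125), h), Mul(d, h)) (Function('D')(h, d) = Add(Add(Mul(Pow(-125, -1), h), Mul(d, h)), d) = Add(Add(Mul(Rational(-1, 125), h), Mul(d, h)), d) = Add(d, Mul(Rational(-1, 125), h), Mul(d, h)))
Mul(Function('D')(64, 56), Pow(2436, -1)) = Mul(Add(56, Mul(Rational(-1, 125), 64), Mul(56, 64)), Pow(2436, -1)) = Mul(Add(56, Rational(-64, 125), 3584), Rational(1, 2436)) = Mul(Rational(454936, 125), Rational(1, 2436)) = Rational(113734, 76125)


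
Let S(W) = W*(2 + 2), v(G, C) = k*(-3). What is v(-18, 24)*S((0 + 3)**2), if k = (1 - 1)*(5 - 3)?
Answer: 0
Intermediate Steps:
k = 0 (k = 0*2 = 0)
v(G, C) = 0 (v(G, C) = 0*(-3) = 0)
S(W) = 4*W (S(W) = W*4 = 4*W)
v(-18, 24)*S((0 + 3)**2) = 0*(4*(0 + 3)**2) = 0*(4*3**2) = 0*(4*9) = 0*36 = 0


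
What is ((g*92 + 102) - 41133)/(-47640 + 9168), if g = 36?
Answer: 12573/12824 ≈ 0.98043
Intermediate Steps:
((g*92 + 102) - 41133)/(-47640 + 9168) = ((36*92 + 102) - 41133)/(-47640 + 9168) = ((3312 + 102) - 41133)/(-38472) = (3414 - 41133)*(-1/38472) = -37719*(-1/38472) = 12573/12824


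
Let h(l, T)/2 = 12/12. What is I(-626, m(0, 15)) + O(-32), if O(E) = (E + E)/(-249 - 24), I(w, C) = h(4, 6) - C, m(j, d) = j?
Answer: 610/273 ≈ 2.2344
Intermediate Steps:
h(l, T) = 2 (h(l, T) = 2*(12/12) = 2*(12*(1/12)) = 2*1 = 2)
I(w, C) = 2 - C
O(E) = -2*E/273 (O(E) = (2*E)/(-273) = (2*E)*(-1/273) = -2*E/273)
I(-626, m(0, 15)) + O(-32) = (2 - 1*0) - 2/273*(-32) = (2 + 0) + 64/273 = 2 + 64/273 = 610/273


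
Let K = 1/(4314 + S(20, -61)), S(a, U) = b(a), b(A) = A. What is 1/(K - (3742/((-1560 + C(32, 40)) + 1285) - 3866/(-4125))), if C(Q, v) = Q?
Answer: 11967750/173079941 ≈ 0.069146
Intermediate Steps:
S(a, U) = a
K = 1/4334 (K = 1/(4314 + 20) = 1/4334 ≈ 0.00023073)
1/(K - (3742/((-1560 + C(32, 40)) + 1285) - 3866/(-4125))) = 1/(1/4334 - (3742/((-1560 + 32) + 1285) - 3866/(-4125))) = 1/(1/4334 - (3742/(-1528 + 1285) - 3866*(-1/4125))) = 1/(1/4334 - (3742/(-243) + 3866/4125)) = 1/(1/4334 - (3742*(-1/243) + 3866/4125)) = 1/(1/4334 - (-3742/243 + 3866/4125)) = 1/(1/4334 - 1*(-4832104/334125)) = 1/(1/4334 + 4832104/334125) = 1/(173079941/11967750) = 11967750/173079941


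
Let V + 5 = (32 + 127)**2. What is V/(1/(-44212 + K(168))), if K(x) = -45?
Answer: -1118639932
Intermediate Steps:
V = 25276 (V = -5 + (32 + 127)**2 = -5 + 159**2 = -5 + 25281 = 25276)
V/(1/(-44212 + K(168))) = 25276/(1/(-44212 - 45)) = 25276/(1/(-44257)) = 25276/(-1/44257) = 25276*(-44257) = -1118639932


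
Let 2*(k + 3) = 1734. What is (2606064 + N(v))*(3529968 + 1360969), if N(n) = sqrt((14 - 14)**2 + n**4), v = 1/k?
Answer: 9514908815154635065/746496 ≈ 1.2746e+13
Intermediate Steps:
k = 864 (k = -3 + (1/2)*1734 = -3 + 867 = 864)
v = 1/864 ≈ 0.0011574
N(n) = sqrt(n**4) (N(n) = sqrt(0**2 + n**4) = sqrt(0 + n**4) = sqrt(n**4))
(2606064 + N(v))*(3529968 + 1360969) = (2606064 + sqrt((1/864)**4))*(3529968 + 1360969) = (2606064 + sqrt(1/557256278016))*4890937 = (2606064 + 1/746496)*4890937 = (1945416351745/746496)*4890937 = 9514908815154635065/746496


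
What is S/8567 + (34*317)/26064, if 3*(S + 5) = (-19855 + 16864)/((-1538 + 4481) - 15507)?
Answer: 16090099561/38964155256 ≈ 0.41295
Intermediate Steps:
S = -61823/12564 (S = -5 + ((-19855 + 16864)/((-1538 + 4481) - 15507))/3 = -5 + (-2991/(2943 - 15507))/3 = -5 + (-2991/(-12564))/3 = -5 + (-2991*(-1/12564))/3 = -5 + (⅓)*(997/4188) = -5 + 997/12564 = -61823/12564 ≈ -4.9206)
S/8567 + (34*317)/26064 = -61823/12564/8567 + (34*317)/26064 = -61823/12564*1/8567 + 10778*(1/26064) = -61823/107635788 + 5389/13032 = 16090099561/38964155256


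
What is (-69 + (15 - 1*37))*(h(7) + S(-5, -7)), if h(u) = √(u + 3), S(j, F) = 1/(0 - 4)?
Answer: 91/4 - 91*√10 ≈ -265.02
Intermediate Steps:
S(j, F) = -¼ (S(j, F) = 1/(-4) = -¼)
h(u) = √(3 + u)
(-69 + (15 - 1*37))*(h(7) + S(-5, -7)) = (-69 + (15 - 1*37))*(√(3 + 7) - ¼) = (-69 + (15 - 37))*(√10 - ¼) = (-69 - 22)*(-¼ + √10) = -91*(-¼ + √10) = 91/4 - 91*√10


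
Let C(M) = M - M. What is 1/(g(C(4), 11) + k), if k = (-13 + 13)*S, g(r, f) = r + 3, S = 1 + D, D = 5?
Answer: 1/3 ≈ 0.33333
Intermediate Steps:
C(M) = 0
S = 6 (S = 1 + 5 = 6)
g(r, f) = 3 + r
k = 0 (k = (-13 + 13)*6 = 0*6 = 0)
1/(g(C(4), 11) + k) = 1/((3 + 0) + 0) = 1/(3 + 0) = 1/3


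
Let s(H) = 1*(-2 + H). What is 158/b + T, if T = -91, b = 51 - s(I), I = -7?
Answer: -2651/30 ≈ -88.367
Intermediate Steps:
s(H) = -2 + H
b = 60 (b = 51 - (-2 - 7) = 51 - 1*(-9) = 51 + 9 = 60)
158/b + T = 158/60 - 91 = (1/60)*158 - 91 = 79/30 - 91 = -2651/30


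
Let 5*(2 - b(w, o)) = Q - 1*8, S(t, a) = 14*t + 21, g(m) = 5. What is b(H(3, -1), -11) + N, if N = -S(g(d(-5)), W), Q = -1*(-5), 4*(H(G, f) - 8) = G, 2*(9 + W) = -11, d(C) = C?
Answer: -442/5 ≈ -88.400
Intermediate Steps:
W = -29/2 (W = -9 + (½)*(-11) = -9 - 11/2 = -29/2 ≈ -14.500)
S(t, a) = 21 + 14*t
H(G, f) = 8 + G/4
Q = 5
b(w, o) = 13/5 (b(w, o) = 2 - (5 - 1*8)/5 = 2 - (5 - 8)/5 = 2 - ⅕*(-3) = 2 + ⅗ = 13/5)
N = -91 (N = -(21 + 14*5) = -(21 + 70) = -1*91 = -91)
b(H(3, -1), -11) + N = 13/5 - 91 = -442/5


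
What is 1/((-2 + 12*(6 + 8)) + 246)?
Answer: 1/412 ≈ 0.0024272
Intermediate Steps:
1/((-2 + 12*(6 + 8)) + 246) = 1/((-2 + 12*14) + 246) = 1/((-2 + 168) + 246) = 1/(166 + 246) = 1/412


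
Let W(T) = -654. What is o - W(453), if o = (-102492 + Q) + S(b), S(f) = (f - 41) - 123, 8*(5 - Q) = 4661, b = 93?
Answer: -819893/8 ≈ -1.0249e+5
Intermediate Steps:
Q = -4621/8 (Q = 5 - ⅛*4661 = 5 - 4661/8 = -4621/8 ≈ -577.63)
S(f) = -164 + f (S(f) = (-41 + f) - 123 = -164 + f)
o = -825125/8 (o = (-102492 - 4621/8) + (-164 + 93) = -824557/8 - 71 = -825125/8 ≈ -1.0314e+5)
o - W(453) = -825125/8 - 1*(-654) = -825125/8 + 654 = -819893/8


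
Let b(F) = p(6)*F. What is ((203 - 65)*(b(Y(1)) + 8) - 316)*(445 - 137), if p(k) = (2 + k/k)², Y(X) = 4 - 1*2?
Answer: 1007776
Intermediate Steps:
Y(X) = 2 (Y(X) = 4 - 2 = 2)
p(k) = 9 (p(k) = (2 + 1)² = 3² = 9)
b(F) = 9*F
((203 - 65)*(b(Y(1)) + 8) - 316)*(445 - 137) = ((203 - 65)*(9*2 + 8) - 316)*(445 - 137) = (138*(18 + 8) - 316)*308 = (138*26 - 316)*308 = (3588 - 316)*308 = 3272*308 = 1007776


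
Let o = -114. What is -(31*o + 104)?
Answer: 3430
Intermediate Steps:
-(31*o + 104) = -(31*(-114) + 104) = -(-3534 + 104) = -1*(-3430) = 3430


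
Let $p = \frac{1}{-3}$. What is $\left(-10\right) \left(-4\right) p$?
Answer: $- \frac{40}{3} \approx -13.333$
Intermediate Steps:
$p = - \frac{1}{3} \approx -0.33333$
$\left(-10\right) \left(-4\right) p = \left(-10\right) \left(-4\right) \left(- \frac{1}{3}\right) = 40 \left(- \frac{1}{3}\right) = - \frac{40}{3}$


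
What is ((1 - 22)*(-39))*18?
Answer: 14742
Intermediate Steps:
((1 - 22)*(-39))*18 = -21*(-39)*18 = 819*18 = 14742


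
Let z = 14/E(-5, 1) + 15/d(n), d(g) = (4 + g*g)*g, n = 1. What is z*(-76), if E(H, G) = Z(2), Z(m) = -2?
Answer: 304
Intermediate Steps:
E(H, G) = -2
d(g) = g*(4 + g**2) (d(g) = (4 + g**2)*g = g*(4 + g**2))
z = -4 (z = 14/(-2) + 15/((1*(4 + 1**2))) = 14*(-1/2) + 15/((1*(4 + 1))) = -7 + 15/((1*5)) = -7 + 15/5 = -7 + 15*(1/5) = -7 + 3 = -4)
z*(-76) = -4*(-76) = 304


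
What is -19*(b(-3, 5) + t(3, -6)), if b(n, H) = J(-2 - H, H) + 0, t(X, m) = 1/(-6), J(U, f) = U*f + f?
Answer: 3439/6 ≈ 573.17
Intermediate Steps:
J(U, f) = f + U*f
t(X, m) = -⅙
b(n, H) = H*(-1 - H) (b(n, H) = H*(1 + (-2 - H)) + 0 = H*(-1 - H) + 0 = H*(-1 - H))
-19*(b(-3, 5) + t(3, -6)) = -19*(-1*5*(1 + 5) - ⅙) = -19*(-1*5*6 - ⅙) = -19*(-30 - ⅙) = -19*(-181/6) = 3439/6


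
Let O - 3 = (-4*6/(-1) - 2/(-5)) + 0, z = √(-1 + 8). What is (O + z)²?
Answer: 18944/25 + 274*√7/5 ≈ 902.75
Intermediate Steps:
z = √7 ≈ 2.6458
O = 137/5 (O = 3 + ((-4*6/(-1) - 2/(-5)) + 0) = 3 + ((-24*(-1) - 2*(-⅕)) + 0) = 3 + ((24 + ⅖) + 0) = 3 + (122/5 + 0) = 3 + 122/5 = 137/5 ≈ 27.400)
(O + z)² = (137/5 + √7)²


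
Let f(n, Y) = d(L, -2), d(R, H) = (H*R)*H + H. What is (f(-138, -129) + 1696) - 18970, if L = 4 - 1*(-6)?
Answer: -17236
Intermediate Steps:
L = 10 (L = 4 + 6 = 10)
d(R, H) = H + R*H² (d(R, H) = R*H² + H = H + R*H²)
f(n, Y) = 38 (f(n, Y) = -2*(1 - 2*10) = -2*(1 - 20) = -2*(-19) = 38)
(f(-138, -129) + 1696) - 18970 = (38 + 1696) - 18970 = 1734 - 18970 = -17236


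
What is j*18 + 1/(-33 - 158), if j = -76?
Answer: -261289/191 ≈ -1368.0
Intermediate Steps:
j*18 + 1/(-33 - 158) = -76*18 + 1/(-33 - 158) = -1368 + 1/(-191) = -1368 - 1/191 = -261289/191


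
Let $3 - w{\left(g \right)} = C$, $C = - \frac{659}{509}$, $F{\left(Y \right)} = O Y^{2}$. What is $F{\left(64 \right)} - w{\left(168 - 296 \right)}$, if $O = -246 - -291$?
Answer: $\frac{93816694}{509} \approx 1.8432 \cdot 10^{5}$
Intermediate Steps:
$O = 45$ ($O = -246 + 291 = 45$)
$F{\left(Y \right)} = 45 Y^{2}$
$C = - \frac{659}{509}$ ($C = \left(-659\right) \frac{1}{509} = - \frac{659}{509} \approx -1.2947$)
$w{\left(g \right)} = \frac{2186}{509}$ ($w{\left(g \right)} = 3 - - \frac{659}{509} = 3 + \frac{659}{509} = \frac{2186}{509}$)
$F{\left(64 \right)} - w{\left(168 - 296 \right)} = 45 \cdot 64^{2} - \frac{2186}{509} = 45 \cdot 4096 - \frac{2186}{509} = 184320 - \frac{2186}{509} = \frac{93816694}{509}$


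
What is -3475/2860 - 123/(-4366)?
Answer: -1482007/1248676 ≈ -1.1869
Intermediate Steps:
-3475/2860 - 123/(-4366) = -3475*1/2860 - 123*(-1/4366) = -695/572 + 123/4366 = -1482007/1248676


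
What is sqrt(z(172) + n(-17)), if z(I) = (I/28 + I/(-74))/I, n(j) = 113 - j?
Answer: 9*sqrt(430717)/518 ≈ 11.403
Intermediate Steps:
z(I) = 23/1036 (z(I) = (I*(1/28) + I*(-1/74))/I = (I/28 - I/74)/I = (23*I/1036)/I = 23/1036)
sqrt(z(172) + n(-17)) = sqrt(23/1036 + (113 - 1*(-17))) = sqrt(23/1036 + (113 + 17)) = sqrt(23/1036 + 130) = sqrt(134703/1036) = 9*sqrt(430717)/518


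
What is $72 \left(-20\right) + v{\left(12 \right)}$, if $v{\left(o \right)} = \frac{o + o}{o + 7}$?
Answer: $- \frac{27336}{19} \approx -1438.7$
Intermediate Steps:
$v{\left(o \right)} = \frac{2 o}{7 + o}$
$72 \left(-20\right) + v{\left(12 \right)} = 72 \left(-20\right) + 2 \cdot 12 \frac{1}{7 + 12} = -1440 + 2 \cdot 12 \cdot \frac{1}{19} = -1440 + \frac{24}{19} = - \frac{27336}{19}$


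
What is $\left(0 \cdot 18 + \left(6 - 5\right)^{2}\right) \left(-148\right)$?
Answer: $-148$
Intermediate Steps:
$\left(0 \cdot 18 + \left(6 - 5\right)^{2}\right) \left(-148\right) = \left(0 + 1^{2}\right) \left(-148\right) = \left(0 + 1\right) \left(-148\right) = 1 \left(-148\right) = -148$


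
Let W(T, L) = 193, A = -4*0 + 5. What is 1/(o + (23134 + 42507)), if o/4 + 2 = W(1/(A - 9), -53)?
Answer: 1/66405 ≈ 1.5059e-5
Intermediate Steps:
A = 5 (A = 0 + 5 = 5)
o = 764 (o = -8 + 4*193 = -8 + 772 = 764)
1/(o + (23134 + 42507)) = 1/(764 + (23134 + 42507)) = 1/(764 + 65641) = 1/66405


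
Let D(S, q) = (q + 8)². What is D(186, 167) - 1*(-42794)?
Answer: 73419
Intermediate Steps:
D(S, q) = (8 + q)²
D(186, 167) - 1*(-42794) = (8 + 167)² - 1*(-42794) = 175² + 42794 = 30625 + 42794 = 73419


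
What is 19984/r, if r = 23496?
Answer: 2498/2937 ≈ 0.85053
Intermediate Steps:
19984/r = 19984/23496 = 19984*(1/23496) = 2498/2937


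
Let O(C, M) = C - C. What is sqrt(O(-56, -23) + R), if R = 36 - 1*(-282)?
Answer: sqrt(318) ≈ 17.833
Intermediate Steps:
O(C, M) = 0
R = 318 (R = 36 + 282 = 318)
sqrt(O(-56, -23) + R) = sqrt(0 + 318) = sqrt(318)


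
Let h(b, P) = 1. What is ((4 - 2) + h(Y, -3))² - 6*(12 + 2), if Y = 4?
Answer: -75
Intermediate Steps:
((4 - 2) + h(Y, -3))² - 6*(12 + 2) = ((4 - 2) + 1)² - 6*(12 + 2) = (2 + 1)² - 6*14 = 3² - 1*84 = 9 - 84 = -75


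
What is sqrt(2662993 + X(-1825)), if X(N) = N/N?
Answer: sqrt(2662994) ≈ 1631.9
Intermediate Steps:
X(N) = 1
sqrt(2662993 + X(-1825)) = sqrt(2662993 + 1) = sqrt(2662994)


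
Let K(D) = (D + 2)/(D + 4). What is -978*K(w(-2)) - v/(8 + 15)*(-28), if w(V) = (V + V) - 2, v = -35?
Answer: -45968/23 ≈ -1998.6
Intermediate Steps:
w(V) = -2 + 2*V (w(V) = 2*V - 2 = -2 + 2*V)
K(D) = (2 + D)/(4 + D)
-978*K(w(-2)) - v/(8 + 15)*(-28) = -978*(2 + (-2 + 2*(-2)))/(4 + (-2 + 2*(-2))) - -35/(8 + 15)*(-28) = -978*(2 + (-2 - 4))/(4 + (-2 - 4)) - -35/23*(-28) = -978*(2 - 6)/(4 - 6) - (1/23)*(-35)*(-28) = -978*(-4)/(-2) - (-35)*(-28)/23 = -(-489)*(-4) - 1*980/23 = -978*2 - 980/23 = -1956 - 980/23 = -45968/23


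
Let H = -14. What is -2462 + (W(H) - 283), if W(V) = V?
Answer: -2759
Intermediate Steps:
-2462 + (W(H) - 283) = -2462 + (-14 - 283) = -2462 - 297 = -2759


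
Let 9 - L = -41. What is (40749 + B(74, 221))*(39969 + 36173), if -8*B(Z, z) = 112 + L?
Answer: 6202336965/2 ≈ 3.1012e+9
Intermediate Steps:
L = 50 (L = 9 - 1*(-41) = 9 + 41 = 50)
B(Z, z) = -81/4 (B(Z, z) = -(112 + 50)/8 = -⅛*162 = -81/4)
(40749 + B(74, 221))*(39969 + 36173) = (40749 - 81/4)*(39969 + 36173) = (162915/4)*76142 = 6202336965/2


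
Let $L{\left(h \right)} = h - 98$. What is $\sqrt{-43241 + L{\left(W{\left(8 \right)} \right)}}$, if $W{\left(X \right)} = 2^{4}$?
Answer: $i \sqrt{43323} \approx 208.14 i$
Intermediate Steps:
$W{\left(X \right)} = 16$
$L{\left(h \right)} = -98 + h$
$\sqrt{-43241 + L{\left(W{\left(8 \right)} \right)}} = \sqrt{-43241 + \left(-98 + 16\right)} = \sqrt{-43241 - 82} = \sqrt{-43323} = i \sqrt{43323}$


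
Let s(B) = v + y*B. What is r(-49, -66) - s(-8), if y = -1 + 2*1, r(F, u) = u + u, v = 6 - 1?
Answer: -129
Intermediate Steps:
v = 5
r(F, u) = 2*u
y = 1 (y = -1 + 2 = 1)
s(B) = 5 + B (s(B) = 5 + 1*B = 5 + B)
r(-49, -66) - s(-8) = 2*(-66) - (5 - 8) = -132 - 1*(-3) = -132 + 3 = -129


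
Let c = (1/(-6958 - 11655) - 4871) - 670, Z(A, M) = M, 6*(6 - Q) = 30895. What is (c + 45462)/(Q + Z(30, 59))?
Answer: -4458297432/567789565 ≈ -7.8520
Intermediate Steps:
Q = -30859/6 (Q = 6 - ⅙*30895 = 6 - 30895/6 = -30859/6 ≈ -5143.2)
c = -103134634/18613 (c = (1/(-18613) - 4871) - 670 = (-1/18613 - 4871) - 670 = -90663924/18613 - 670 = -103134634/18613 ≈ -5541.0)
(c + 45462)/(Q + Z(30, 59)) = (-103134634/18613 + 45462)/(-30859/6 + 59) = 743049572/(18613*(-30505/6)) = (743049572/18613)*(-6/30505) = -4458297432/567789565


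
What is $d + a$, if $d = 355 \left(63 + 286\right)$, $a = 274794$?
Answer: $398689$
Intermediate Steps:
$d = 123895$ ($d = 355 \cdot 349 = 123895$)
$d + a = 123895 + 274794 = 398689$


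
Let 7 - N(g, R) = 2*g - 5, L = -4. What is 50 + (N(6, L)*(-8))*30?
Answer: 50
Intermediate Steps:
N(g, R) = 12 - 2*g (N(g, R) = 7 - (2*g - 5) = 7 - (-5 + 2*g) = 7 + (5 - 2*g) = 12 - 2*g)
50 + (N(6, L)*(-8))*30 = 50 + ((12 - 2*6)*(-8))*30 = 50 + ((12 - 12)*(-8))*30 = 50 + (0*(-8))*30 = 50 + 0*30 = 50 + 0 = 50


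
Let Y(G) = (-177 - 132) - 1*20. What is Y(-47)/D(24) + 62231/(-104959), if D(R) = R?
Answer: -36025055/2519016 ≈ -14.301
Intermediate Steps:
Y(G) = -329 (Y(G) = -309 - 20 = -329)
Y(-47)/D(24) + 62231/(-104959) = -329/24 + 62231/(-104959) = -329*1/24 + 62231*(-1/104959) = -329/24 - 62231/104959 = -36025055/2519016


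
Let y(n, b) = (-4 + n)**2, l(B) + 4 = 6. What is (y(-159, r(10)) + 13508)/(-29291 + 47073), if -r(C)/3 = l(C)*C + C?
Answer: 40077/17782 ≈ 2.2538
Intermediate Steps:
l(B) = 2 (l(B) = -4 + 6 = 2)
r(C) = -9*C (r(C) = -3*(2*C + C) = -9*C)
(y(-159, r(10)) + 13508)/(-29291 + 47073) = ((-4 - 159)**2 + 13508)/(-29291 + 47073) = ((-163)**2 + 13508)/17782 = (26569 + 13508)*(1/17782) = 40077*(1/17782) = 40077/17782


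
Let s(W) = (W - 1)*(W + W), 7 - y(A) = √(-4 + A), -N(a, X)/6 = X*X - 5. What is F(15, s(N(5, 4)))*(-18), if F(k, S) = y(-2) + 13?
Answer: -360 + 18*I*√6 ≈ -360.0 + 44.091*I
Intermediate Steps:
N(a, X) = 30 - 6*X² (N(a, X) = -6*(X*X - 5) = -6*(X² - 5) = -6*(-5 + X²) = 30 - 6*X²)
y(A) = 7 - √(-4 + A)
s(W) = 2*W*(-1 + W) (s(W) = (-1 + W)*(2*W) = 2*W*(-1 + W))
F(k, S) = 20 - I*√6 (F(k, S) = (7 - √(-4 - 2)) + 13 = (7 - √(-6)) + 13 = (7 - I*√6) + 13 = 20 - I*√6)
F(15, s(N(5, 4)))*(-18) = (20 - I*√6)*(-18) = -360 + 18*I*√6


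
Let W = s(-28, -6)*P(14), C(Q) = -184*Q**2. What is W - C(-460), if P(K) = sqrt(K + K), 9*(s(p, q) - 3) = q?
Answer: 38934400 + 14*sqrt(7)/3 ≈ 3.8934e+7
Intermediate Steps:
s(p, q) = 3 + q/9
P(K) = sqrt(2)*sqrt(K) (P(K) = sqrt(2*K) = sqrt(2)*sqrt(K))
W = 14*sqrt(7)/3 (W = (3 + (1/9)*(-6))*(sqrt(2)*sqrt(14)) = (3 - 2/3)*(2*sqrt(7)) = 7*(2*sqrt(7))/3 = 14*sqrt(7)/3 ≈ 12.347)
W - C(-460) = 14*sqrt(7)/3 - (-184)*(-460)**2 = 14*sqrt(7)/3 - (-184)*211600 = 14*sqrt(7)/3 - 1*(-38934400) = 14*sqrt(7)/3 + 38934400 = 38934400 + 14*sqrt(7)/3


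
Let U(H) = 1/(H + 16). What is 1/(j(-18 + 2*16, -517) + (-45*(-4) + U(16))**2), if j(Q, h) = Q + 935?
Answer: 1024/34160897 ≈ 2.9976e-5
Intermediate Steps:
U(H) = 1/(16 + H)
j(Q, h) = 935 + Q
1/(j(-18 + 2*16, -517) + (-45*(-4) + U(16))**2) = 1/((935 + (-18 + 2*16)) + (-45*(-4) + 1/(16 + 16))**2) = 1/((935 + (-18 + 32)) + (180 + 1/32)**2) = 1/((935 + 14) + (180 + 1/32)**2) = 1/(949 + (5761/32)**2) = 1/(949 + 33189121/1024) = 1/(34160897/1024) = 1024/34160897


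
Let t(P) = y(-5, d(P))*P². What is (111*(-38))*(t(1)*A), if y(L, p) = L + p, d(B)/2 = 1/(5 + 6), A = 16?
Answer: 3576864/11 ≈ 3.2517e+5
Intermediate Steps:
d(B) = 2/11 (d(B) = 2/(5 + 6) = 2/11)
t(P) = -53*P²/11 (t(P) = (-5 + 2/11)*P² = -53*P²/11)
(111*(-38))*(t(1)*A) = (111*(-38))*(-53/11*1²*16) = -4218*(-53/11*1)*16 = -(-223554)*16/11 = -4218*(-848/11) = 3576864/11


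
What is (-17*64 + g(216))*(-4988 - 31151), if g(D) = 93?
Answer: 35958305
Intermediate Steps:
(-17*64 + g(216))*(-4988 - 31151) = (-17*64 + 93)*(-4988 - 31151) = (-1088 + 93)*(-36139) = -995*(-36139) = 35958305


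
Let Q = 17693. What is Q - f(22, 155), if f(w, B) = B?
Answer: 17538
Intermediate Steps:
Q - f(22, 155) = 17693 - 1*155 = 17693 - 155 = 17538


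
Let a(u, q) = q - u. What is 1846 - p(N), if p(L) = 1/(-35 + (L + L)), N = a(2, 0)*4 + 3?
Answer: 83071/45 ≈ 1846.0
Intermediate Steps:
N = -5 (N = (0 - 1*2)*4 + 3 = (0 - 2)*4 + 3 = -2*4 + 3 = -8 + 3 = -5)
p(L) = 1/(-35 + 2*L)
1846 - p(N) = 1846 - 1/(-35 + 2*(-5)) = 1846 - 1/(-35 - 10) = 1846 - 1/(-45) = 1846 - 1*(-1/45) = 1846 + 1/45 = 83071/45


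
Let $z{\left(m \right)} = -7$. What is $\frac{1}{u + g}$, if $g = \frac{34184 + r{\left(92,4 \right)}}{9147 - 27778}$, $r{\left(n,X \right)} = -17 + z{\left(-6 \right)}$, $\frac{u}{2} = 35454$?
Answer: $\frac{18631}{1321052788} \approx 1.4103 \cdot 10^{-5}$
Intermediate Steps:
$u = 70908$ ($u = 2 \cdot 35454 = 70908$)
$r{\left(n,X \right)} = -24$ ($r{\left(n,X \right)} = -17 - 7 = -24$)
$g = - \frac{34160}{18631}$ ($g = \frac{34184 - 24}{9147 - 27778} = \frac{34160}{-18631} = 34160 \left(- \frac{1}{18631}\right) = - \frac{34160}{18631} \approx -1.8335$)
$\frac{1}{u + g} = \frac{1}{70908 - \frac{34160}{18631}} = \frac{1}{\frac{1321052788}{18631}} = \frac{18631}{1321052788}$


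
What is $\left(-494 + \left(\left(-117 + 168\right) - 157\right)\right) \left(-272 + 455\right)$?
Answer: $-109800$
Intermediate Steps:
$\left(-494 + \left(\left(-117 + 168\right) - 157\right)\right) \left(-272 + 455\right) = \left(-494 + \left(51 - 157\right)\right) 183 = \left(-494 - 106\right) 183 = \left(-600\right) 183 = -109800$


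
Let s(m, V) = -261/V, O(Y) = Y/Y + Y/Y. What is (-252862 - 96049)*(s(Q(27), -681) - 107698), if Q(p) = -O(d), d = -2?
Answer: 8529952476049/227 ≈ 3.7577e+10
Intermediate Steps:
O(Y) = 2 (O(Y) = 1 + 1 = 2)
Q(p) = -2 (Q(p) = -1*2 = -2)
(-252862 - 96049)*(s(Q(27), -681) - 107698) = (-252862 - 96049)*(-261/(-681) - 107698) = -348911*(-261*(-1/681) - 107698) = -348911*(87/227 - 107698) = -348911*(-24447359/227) = 8529952476049/227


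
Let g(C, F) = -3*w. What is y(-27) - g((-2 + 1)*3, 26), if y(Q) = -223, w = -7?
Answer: -244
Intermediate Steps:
g(C, F) = 21 (g(C, F) = -3*(-7) = 21)
y(-27) - g((-2 + 1)*3, 26) = -223 - 1*21 = -223 - 21 = -244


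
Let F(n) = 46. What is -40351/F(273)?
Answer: -40351/46 ≈ -877.20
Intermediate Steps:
-40351/F(273) = -40351/46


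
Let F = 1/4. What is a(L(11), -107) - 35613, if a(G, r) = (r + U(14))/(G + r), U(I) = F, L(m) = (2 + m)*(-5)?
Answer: -24501317/688 ≈ -35612.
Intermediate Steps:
L(m) = -10 - 5*m
F = ¼ ≈ 0.25000
U(I) = ¼
a(G, r) = (¼ + r)/(G + r) (a(G, r) = (r + ¼)/(G + r) = (¼ + r)/(G + r))
a(L(11), -107) - 35613 = (¼ - 107)/((-10 - 5*11) - 107) - 35613 = -427/4/((-10 - 55) - 107) - 35613 = -427/4/(-65 - 107) - 35613 = -427/4/(-172) - 35613 = -1/172*(-427/4) - 35613 = 427/688 - 35613 = -24501317/688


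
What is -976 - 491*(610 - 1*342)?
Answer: -132564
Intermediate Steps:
-976 - 491*(610 - 1*342) = -976 - 491*(610 - 342) = -976 - 491*268 = -976 - 131588 = -132564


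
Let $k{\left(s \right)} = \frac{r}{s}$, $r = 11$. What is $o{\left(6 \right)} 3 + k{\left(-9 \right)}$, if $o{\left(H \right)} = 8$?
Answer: $\frac{205}{9} \approx 22.778$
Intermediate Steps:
$k{\left(s \right)} = \frac{11}{s}$
$o{\left(6 \right)} 3 + k{\left(-9 \right)} = 8 \cdot 3 + \frac{11}{-9} = 24 + 11 \left(- \frac{1}{9}\right) = 24 - \frac{11}{9} = \frac{205}{9}$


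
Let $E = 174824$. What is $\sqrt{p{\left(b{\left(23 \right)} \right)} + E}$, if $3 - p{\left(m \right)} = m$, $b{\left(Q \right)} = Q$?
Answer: $2 \sqrt{43701} \approx 418.1$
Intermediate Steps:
$p{\left(m \right)} = 3 - m$
$\sqrt{p{\left(b{\left(23 \right)} \right)} + E} = \sqrt{\left(3 - 23\right) + 174824} = \sqrt{-20 + 174824} = \sqrt{174804} = 2 \sqrt{43701}$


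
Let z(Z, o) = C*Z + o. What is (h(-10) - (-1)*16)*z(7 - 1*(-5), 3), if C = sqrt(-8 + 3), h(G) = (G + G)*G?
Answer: 648 + 2592*I*sqrt(5) ≈ 648.0 + 5795.9*I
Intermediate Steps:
h(G) = 2*G**2 (h(G) = (2*G)*G = 2*G**2)
C = I*sqrt(5) (C = sqrt(-5) = I*sqrt(5) ≈ 2.2361*I)
z(Z, o) = o + I*Z*sqrt(5) (z(Z, o) = (I*sqrt(5))*Z + o = I*Z*sqrt(5) + o = o + I*Z*sqrt(5))
(h(-10) - (-1)*16)*z(7 - 1*(-5), 3) = (2*(-10)**2 - (-1)*16)*(3 + I*(7 - 1*(-5))*sqrt(5)) = (2*100 - 1*(-16))*(3 + I*(7 + 5)*sqrt(5)) = (200 + 16)*(3 + I*12*sqrt(5)) = 216*(3 + 12*I*sqrt(5)) = 648 + 2592*I*sqrt(5)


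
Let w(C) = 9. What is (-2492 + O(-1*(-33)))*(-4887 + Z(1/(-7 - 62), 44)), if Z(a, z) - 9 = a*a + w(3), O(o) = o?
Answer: 57002836372/4761 ≈ 1.1973e+7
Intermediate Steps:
Z(a, z) = 18 + a**2 (Z(a, z) = 9 + (a*a + 9) = 9 + (a**2 + 9) = 9 + (9 + a**2) = 18 + a**2)
(-2492 + O(-1*(-33)))*(-4887 + Z(1/(-7 - 62), 44)) = (-2492 - 1*(-33))*(-4887 + (18 + (1/(-7 - 62))**2)) = (-2492 + 33)*(-4887 + (18 + (1/(-69))**2)) = -2459*(-4887 + (18 + (-1/69)**2)) = -2459*(-4887 + (18 + 1/4761)) = -2459*(-4887 + 85699/4761) = -2459*(-23181308/4761) = 57002836372/4761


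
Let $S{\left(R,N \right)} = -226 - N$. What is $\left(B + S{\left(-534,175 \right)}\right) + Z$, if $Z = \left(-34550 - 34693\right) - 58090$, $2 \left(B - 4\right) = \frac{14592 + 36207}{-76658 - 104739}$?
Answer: $- \frac{46339728419}{362794} \approx -1.2773 \cdot 10^{5}$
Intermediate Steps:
$B = \frac{1400377}{362794}$ ($B = 4 + \frac{\left(14592 + 36207\right) \frac{1}{-76658 - 104739}}{2} = 4 + \frac{50799 \frac{1}{-181397}}{2} = 4 + \frac{50799 \left(- \frac{1}{181397}\right)}{2} = 4 + \frac{1}{2} \left(- \frac{50799}{181397}\right) = 4 - \frac{50799}{362794} = \frac{1400377}{362794} \approx 3.86$)
$Z = -127333$ ($Z = -69243 - 58090 = -127333$)
$\left(B + S{\left(-534,175 \right)}\right) + Z = \left(\frac{1400377}{362794} - 401\right) - 127333 = - \frac{144080017}{362794} - 127333 = - \frac{46339728419}{362794}$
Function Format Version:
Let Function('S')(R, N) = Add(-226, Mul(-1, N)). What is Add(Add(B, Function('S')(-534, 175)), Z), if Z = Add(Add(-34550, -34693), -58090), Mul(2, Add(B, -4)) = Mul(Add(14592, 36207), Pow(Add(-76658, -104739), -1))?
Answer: Rational(-46339728419, 362794) ≈ -1.2773e+5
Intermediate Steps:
B = Rational(1400377, 362794) (B = Add(4, Mul(Rational(1, 2), Mul(Add(14592, 36207), Pow(Add(-76658, -104739), -1)))) = Add(4, Mul(Rational(1, 2), Mul(50799, Pow(-181397, -1)))) = Add(4, Mul(Rational(1, 2), Mul(50799, Rational(-1, 181397)))) = Add(4, Mul(Rational(1, 2), Rational(-50799, 181397))) = Add(4, Rational(-50799, 362794)) = Rational(1400377, 362794) ≈ 3.8600)
Z = -127333 (Z = Add(-69243, -58090) = -127333)
Add(Add(B, Function('S')(-534, 175)), Z) = Add(Add(Rational(1400377, 362794), Add(-226, Mul(-1, 175))), -127333) = Add(Add(Rational(1400377, 362794), Add(-226, -175)), -127333) = Add(Add(Rational(1400377, 362794), -401), -127333) = Add(Rational(-144080017, 362794), -127333) = Rational(-46339728419, 362794)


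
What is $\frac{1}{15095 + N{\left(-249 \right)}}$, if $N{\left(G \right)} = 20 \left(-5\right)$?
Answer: $\frac{1}{14995} \approx 6.6689 \cdot 10^{-5}$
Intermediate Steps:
$N{\left(G \right)} = -100$
$\frac{1}{15095 + N{\left(-249 \right)}} = \frac{1}{15095 - 100} = \frac{1}{14995}$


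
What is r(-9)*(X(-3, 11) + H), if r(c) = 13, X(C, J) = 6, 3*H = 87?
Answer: 455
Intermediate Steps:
H = 29 (H = (1/3)*87 = 29)
r(-9)*(X(-3, 11) + H) = 13*(6 + 29) = 13*35 = 455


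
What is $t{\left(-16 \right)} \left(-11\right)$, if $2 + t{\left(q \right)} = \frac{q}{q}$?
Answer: $11$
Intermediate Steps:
$t{\left(q \right)} = -1$ ($t{\left(q \right)} = -2 + \frac{q}{q} = -2 + 1 = -1$)
$t{\left(-16 \right)} \left(-11\right) = \left(-1\right) \left(-11\right) = 11$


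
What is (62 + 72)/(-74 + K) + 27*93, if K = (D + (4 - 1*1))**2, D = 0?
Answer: 163081/65 ≈ 2508.9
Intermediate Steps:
K = 9 (K = (0 + (4 - 1*1))**2 = (0 + (4 - 1))**2 = (0 + 3)**2 = 3**2 = 9)
(62 + 72)/(-74 + K) + 27*93 = (62 + 72)/(-74 + 9) + 27*93 = 134/(-65) + 2511 = 134*(-1/65) + 2511 = -134/65 + 2511 = 163081/65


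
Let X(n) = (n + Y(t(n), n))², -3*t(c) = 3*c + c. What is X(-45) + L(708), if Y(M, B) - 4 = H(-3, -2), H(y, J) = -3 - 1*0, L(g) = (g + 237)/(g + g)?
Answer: 914107/472 ≈ 1936.7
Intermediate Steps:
t(c) = -4*c/3 (t(c) = -(3*c + c)/3 = -4*c/3)
L(g) = (237 + g)/(2*g) (L(g) = (237 + g)/((2*g)) = (237 + g)*(1/(2*g)) = (237 + g)/(2*g))
H(y, J) = -3 (H(y, J) = -3 + 0 = -3)
Y(M, B) = 1 (Y(M, B) = 4 - 3 = 1)
X(n) = (1 + n)² (X(n) = (n + 1)² = (1 + n)²)
X(-45) + L(708) = (1 - 45)² + (½)*(237 + 708)/708 = (-44)² + (½)*(1/708)*945 = 1936 + 315/472 = 914107/472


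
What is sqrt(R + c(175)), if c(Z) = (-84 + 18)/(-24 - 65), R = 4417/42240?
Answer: sqrt(46712294805)/234960 ≈ 0.91986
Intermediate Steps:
R = 4417/42240 (R = 4417*(1/42240) = 4417/42240 ≈ 0.10457)
c(Z) = 66/89 (c(Z) = -66/(-89) = -66*(-1/89) = 66/89)
sqrt(R + c(175)) = sqrt(4417/42240 + 66/89) = sqrt(3180953/3759360) = sqrt(46712294805)/234960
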